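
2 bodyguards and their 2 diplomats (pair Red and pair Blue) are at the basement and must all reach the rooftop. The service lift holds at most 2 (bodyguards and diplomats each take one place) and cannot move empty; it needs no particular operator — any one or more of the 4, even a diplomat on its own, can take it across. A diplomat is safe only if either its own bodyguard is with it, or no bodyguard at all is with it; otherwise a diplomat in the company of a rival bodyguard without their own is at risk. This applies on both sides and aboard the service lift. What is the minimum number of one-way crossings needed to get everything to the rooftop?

Counting alone: each trip to the rooftop takes at most 2 across and each return brings at least 1 back, so after t trips out (and t−1 returns) at most 2t − (t−1) of the 4 are across; that first reaches 4 at t = 3, so at least 5 crossings are needed.
The plan below uses exactly 5 crossings, so it is optimal:
1. bodyguard Red and diplomat Red cross → the rooftop.
2. bodyguard Red crosses ← the basement.
3. bodyguard Blue and bodyguard Red cross → the rooftop.
4. bodyguard Blue crosses ← the basement.
5. bodyguard Blue and diplomat Blue cross → the rooftop.

5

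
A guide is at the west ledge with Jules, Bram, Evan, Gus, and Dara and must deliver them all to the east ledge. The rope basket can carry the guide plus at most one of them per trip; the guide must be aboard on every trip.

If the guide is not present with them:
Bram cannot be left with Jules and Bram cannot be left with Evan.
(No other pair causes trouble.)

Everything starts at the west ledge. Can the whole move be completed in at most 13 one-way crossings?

Yes

Yes — this plan uses 11 crossings (≤ 13):
1. Guide goes to the east ledge with Bram.  [the west ledge: Dara, Evan, Gus, Jules | the east ledge: Bram]
2. Guide goes back to the west ledge alone.  [the west ledge: Dara, Evan, Gus, Jules | the east ledge: Bram]
3. Guide goes to the east ledge with Jules.  [the west ledge: Dara, Evan, Gus | the east ledge: Bram, Jules]
4. Guide goes back to the west ledge with Bram.  [the west ledge: Bram, Dara, Evan, Gus | the east ledge: Jules]
5. Guide goes to the east ledge with Evan.  [the west ledge: Bram, Dara, Gus | the east ledge: Evan, Jules]
6. Guide goes back to the west ledge alone.  [the west ledge: Bram, Dara, Gus | the east ledge: Evan, Jules]
7. Guide goes to the east ledge with Gus.  [the west ledge: Bram, Dara | the east ledge: Evan, Gus, Jules]
8. Guide goes back to the west ledge alone.  [the west ledge: Bram, Dara | the east ledge: Evan, Gus, Jules]
9. Guide goes to the east ledge with Dara.  [the west ledge: Bram | the east ledge: Dara, Evan, Gus, Jules]
10. Guide goes back to the west ledge alone.  [the west ledge: Bram | the east ledge: Dara, Evan, Gus, Jules]
11. Guide goes to the east ledge with Bram.  [the west ledge: — | the east ledge: Bram, Dara, Evan, Gus, Jules]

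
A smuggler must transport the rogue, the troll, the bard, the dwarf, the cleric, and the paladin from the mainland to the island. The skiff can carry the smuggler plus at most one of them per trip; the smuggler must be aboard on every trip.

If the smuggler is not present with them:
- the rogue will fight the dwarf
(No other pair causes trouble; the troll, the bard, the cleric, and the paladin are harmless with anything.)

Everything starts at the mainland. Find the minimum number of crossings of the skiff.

11

Counting alone: the smuggler can take at most 1 across per trip to the island, so moving all 6 needs at least 6 loaded trips out, with a return between consecutive ones — at least 11 crossings.
The plan below uses exactly 11 crossings, so it is optimal:
1. Smuggler goes to the island with the rogue.  [the mainland: the bard, the cleric, the dwarf, the paladin, the troll | the island: the rogue]
2. Smuggler goes back to the mainland alone.  [the mainland: the bard, the cleric, the dwarf, the paladin, the troll | the island: the rogue]
3. Smuggler goes to the island with the troll.  [the mainland: the bard, the cleric, the dwarf, the paladin | the island: the rogue, the troll]
4. Smuggler goes back to the mainland alone.  [the mainland: the bard, the cleric, the dwarf, the paladin | the island: the rogue, the troll]
5. Smuggler goes to the island with the bard.  [the mainland: the cleric, the dwarf, the paladin | the island: the bard, the rogue, the troll]
6. Smuggler goes back to the mainland alone.  [the mainland: the cleric, the dwarf, the paladin | the island: the bard, the rogue, the troll]
7. Smuggler goes to the island with the cleric.  [the mainland: the dwarf, the paladin | the island: the bard, the cleric, the rogue, the troll]
8. Smuggler goes back to the mainland alone.  [the mainland: the dwarf, the paladin | the island: the bard, the cleric, the rogue, the troll]
9. Smuggler goes to the island with the paladin.  [the mainland: the dwarf | the island: the bard, the cleric, the paladin, the rogue, the troll]
10. Smuggler goes back to the mainland alone.  [the mainland: the dwarf | the island: the bard, the cleric, the paladin, the rogue, the troll]
11. Smuggler goes to the island with the dwarf.  [the mainland: — | the island: the bard, the cleric, the dwarf, the paladin, the rogue, the troll]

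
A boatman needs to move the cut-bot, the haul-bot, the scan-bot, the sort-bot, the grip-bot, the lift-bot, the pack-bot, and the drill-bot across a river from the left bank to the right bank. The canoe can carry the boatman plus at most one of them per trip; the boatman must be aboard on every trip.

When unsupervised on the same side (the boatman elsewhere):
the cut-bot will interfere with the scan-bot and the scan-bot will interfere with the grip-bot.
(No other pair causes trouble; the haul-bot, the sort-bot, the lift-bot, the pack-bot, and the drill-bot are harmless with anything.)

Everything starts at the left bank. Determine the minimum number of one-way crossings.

17

Counting alone: the boatman can take at most 1 across per trip to the right bank, so moving all 8 needs at least 8 loaded trips out, with a return between consecutive ones — at least 15 crossings.
The safety rule pushes this higher. Following every safe sequence of crossings, the most of the 8 that can be at the right bank as the canoe arrives there on crossing 15 is 7 — never all 8.
So no plan with fewer than 17 crossings exists, and this one achieves 17:
1. Boatman goes to the right bank with the scan-bot.
2. Boatman goes back to the left bank alone.
3. Boatman goes to the right bank with the cut-bot.
4. Boatman goes back to the left bank with the scan-bot.
5. Boatman goes to the right bank with the grip-bot.
6. Boatman goes back to the left bank alone.
7. Boatman goes to the right bank with the haul-bot.
8. Boatman goes back to the left bank alone.
9. Boatman goes to the right bank with the sort-bot.
10. Boatman goes back to the left bank alone.
11. Boatman goes to the right bank with the lift-bot.
12. Boatman goes back to the left bank alone.
13. Boatman goes to the right bank with the pack-bot.
14. Boatman goes back to the left bank alone.
15. Boatman goes to the right bank with the drill-bot.
16. Boatman goes back to the left bank alone.
17. Boatman goes to the right bank with the scan-bot.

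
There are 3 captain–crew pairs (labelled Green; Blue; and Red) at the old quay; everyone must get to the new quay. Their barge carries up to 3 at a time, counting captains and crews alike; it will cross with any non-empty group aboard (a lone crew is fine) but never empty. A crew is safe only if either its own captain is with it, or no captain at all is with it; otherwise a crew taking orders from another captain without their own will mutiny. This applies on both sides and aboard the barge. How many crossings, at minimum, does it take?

5

Counting alone: each trip to the new quay takes at most 3 across and each return brings at least 1 back, so after t trips out (and t−1 returns) at most 3t − (t−1) of the 6 are across; that first reaches 6 at t = 3, so at least 5 crossings are needed.
The plan below uses exactly 5 crossings, so it is optimal:
1. captain Green and crew Green cross → the new quay.
2. captain Green crosses ← the old quay.
3. captain Blue, captain Green, and captain Red cross → the new quay.
4. crew Green crosses ← the old quay.
5. crew Blue, crew Green, and crew Red cross → the new quay.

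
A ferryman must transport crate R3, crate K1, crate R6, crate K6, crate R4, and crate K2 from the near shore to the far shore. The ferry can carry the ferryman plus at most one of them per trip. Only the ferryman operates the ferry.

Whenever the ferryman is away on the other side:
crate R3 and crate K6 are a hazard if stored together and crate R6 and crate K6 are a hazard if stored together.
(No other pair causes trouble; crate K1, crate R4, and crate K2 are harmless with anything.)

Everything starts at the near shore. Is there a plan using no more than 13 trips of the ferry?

Yes

Yes — this plan uses 13 crossings (≤ 13):
1. Ferryman goes to the far shore with crate K6.  [the near shore: crate K1, crate K2, crate R3, crate R4, crate R6 | the far shore: crate K6]
2. Ferryman goes back to the near shore alone.  [the near shore: crate K1, crate K2, crate R3, crate R4, crate R6 | the far shore: crate K6]
3. Ferryman goes to the far shore with crate R3.  [the near shore: crate K1, crate K2, crate R4, crate R6 | the far shore: crate K6, crate R3]
4. Ferryman goes back to the near shore with crate K6.  [the near shore: crate K1, crate K2, crate K6, crate R4, crate R6 | the far shore: crate R3]
5. Ferryman goes to the far shore with crate R6.  [the near shore: crate K1, crate K2, crate K6, crate R4 | the far shore: crate R3, crate R6]
6. Ferryman goes back to the near shore alone.  [the near shore: crate K1, crate K2, crate K6, crate R4 | the far shore: crate R3, crate R6]
7. Ferryman goes to the far shore with crate K1.  [the near shore: crate K2, crate K6, crate R4 | the far shore: crate K1, crate R3, crate R6]
8. Ferryman goes back to the near shore alone.  [the near shore: crate K2, crate K6, crate R4 | the far shore: crate K1, crate R3, crate R6]
9. Ferryman goes to the far shore with crate R4.  [the near shore: crate K2, crate K6 | the far shore: crate K1, crate R3, crate R4, crate R6]
10. Ferryman goes back to the near shore alone.  [the near shore: crate K2, crate K6 | the far shore: crate K1, crate R3, crate R4, crate R6]
11. Ferryman goes to the far shore with crate K2.  [the near shore: crate K6 | the far shore: crate K1, crate K2, crate R3, crate R4, crate R6]
12. Ferryman goes back to the near shore alone.  [the near shore: crate K6 | the far shore: crate K1, crate K2, crate R3, crate R4, crate R6]
13. Ferryman goes to the far shore with crate K6.  [the near shore: — | the far shore: crate K1, crate K2, crate K6, crate R3, crate R4, crate R6]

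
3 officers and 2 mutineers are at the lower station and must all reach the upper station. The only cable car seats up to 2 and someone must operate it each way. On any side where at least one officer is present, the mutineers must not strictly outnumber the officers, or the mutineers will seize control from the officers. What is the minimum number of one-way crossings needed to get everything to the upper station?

Counting alone: each trip to the upper station takes at most 2 across and each return brings at least 1 back, so after t trips out (and t−1 returns) at most 2t − (t−1) of the 5 are across; that first reaches 5 at t = 4, so at least 7 crossings are needed.
The plan below uses exactly 7 crossings, so it is optimal:
1. 2 mutineers → the upper station.  (the lower station: 3O 0M; the upper station: 0O 2M)
2. 1 mutineer ← the lower station.  (the lower station: 3O 1M; the upper station: 0O 1M)
3. 2 officers → the upper station.  (the lower station: 1O 1M; the upper station: 2O 1M)
4. 1 officer ← the lower station.  (the lower station: 2O 1M; the upper station: 1O 1M)
5. 1 officer and 1 mutineer → the upper station.  (the lower station: 1O 0M; the upper station: 2O 2M)
6. 1 mutineer ← the lower station.  (the lower station: 1O 1M; the upper station: 2O 1M)
7. 1 officer and 1 mutineer → the upper station.  (the lower station: 0O 0M; the upper station: 3O 2M)

7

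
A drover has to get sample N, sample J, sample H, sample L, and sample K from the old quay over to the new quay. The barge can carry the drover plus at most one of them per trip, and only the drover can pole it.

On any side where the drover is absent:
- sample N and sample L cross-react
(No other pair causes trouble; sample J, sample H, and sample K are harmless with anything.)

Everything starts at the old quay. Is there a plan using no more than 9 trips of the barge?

Yes

Yes — this plan uses 9 crossings (≤ 9):
1. Drover goes to the new quay with sample N.  [the old quay: sample H, sample J, sample K, sample L | the new quay: sample N]
2. Drover goes back to the old quay alone.  [the old quay: sample H, sample J, sample K, sample L | the new quay: sample N]
3. Drover goes to the new quay with sample J.  [the old quay: sample H, sample K, sample L | the new quay: sample J, sample N]
4. Drover goes back to the old quay alone.  [the old quay: sample H, sample K, sample L | the new quay: sample J, sample N]
5. Drover goes to the new quay with sample H.  [the old quay: sample K, sample L | the new quay: sample H, sample J, sample N]
6. Drover goes back to the old quay alone.  [the old quay: sample K, sample L | the new quay: sample H, sample J, sample N]
7. Drover goes to the new quay with sample K.  [the old quay: sample L | the new quay: sample H, sample J, sample K, sample N]
8. Drover goes back to the old quay alone.  [the old quay: sample L | the new quay: sample H, sample J, sample K, sample N]
9. Drover goes to the new quay with sample L.  [the old quay: — | the new quay: sample H, sample J, sample K, sample L, sample N]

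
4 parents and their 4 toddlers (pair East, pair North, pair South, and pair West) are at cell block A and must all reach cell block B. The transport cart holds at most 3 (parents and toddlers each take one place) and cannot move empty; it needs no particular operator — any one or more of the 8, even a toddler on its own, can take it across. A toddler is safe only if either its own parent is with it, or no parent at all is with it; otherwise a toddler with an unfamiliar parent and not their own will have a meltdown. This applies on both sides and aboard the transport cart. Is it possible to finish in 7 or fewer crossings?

No

Counting alone: each trip to cell block B takes at most 3 across and each return brings at least 1 back, so after t trips out (and t−1 returns) at most 3t − (t−1) of the 8 are across; that first reaches 8 at t = 4, so at least 7 crossings are needed.
The safety rule pushes this higher. Following every safe sequence of crossings, the most of the 8 that can be at cell block B as the transport cart arrives there on crossing 7 is 7 — never all 8.
So the move cannot be finished within 7 crossings. (The shortest complete plan takes 9:)
1. parent East and toddler East cross → cell block B.
2. parent East crosses ← cell block A.
3. parent East, parent North, and toddler North cross → cell block B.
4. parent East and toddler East cross ← cell block A.
5. parent East, parent South, and parent West cross → cell block B.
6. toddler North crosses ← cell block A.
7. toddler East and toddler North cross → cell block B.
8. toddler East crosses ← cell block A.
9. toddler East, toddler South, and toddler West cross → cell block B.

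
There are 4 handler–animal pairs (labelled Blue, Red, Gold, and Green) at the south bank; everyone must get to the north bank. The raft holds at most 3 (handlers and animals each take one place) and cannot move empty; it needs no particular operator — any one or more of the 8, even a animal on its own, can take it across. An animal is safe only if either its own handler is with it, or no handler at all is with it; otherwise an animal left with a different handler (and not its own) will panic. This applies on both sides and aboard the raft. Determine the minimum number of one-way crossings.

9

Counting alone: each trip to the north bank takes at most 3 across and each return brings at least 1 back, so after t trips out (and t−1 returns) at most 3t − (t−1) of the 8 are across; that first reaches 8 at t = 4, so at least 7 crossings are needed.
The safety rule pushes this higher. Following every safe sequence of crossings, the most of the 8 that can be at the north bank as the raft arrives there on crossing 7 is 7 — never all 8.
So no plan with fewer than 9 crossings exists, and this one achieves 9:
1. animal Blue and handler Blue cross → the north bank.
2. handler Blue crosses ← the south bank.
3. animal Red, handler Blue, and handler Red cross → the north bank.
4. animal Blue and handler Blue cross ← the south bank.
5. handler Blue, handler Gold, and handler Green cross → the north bank.
6. animal Red crosses ← the south bank.
7. animal Blue and animal Red cross → the north bank.
8. animal Blue crosses ← the south bank.
9. animal Blue, animal Gold, and animal Green cross → the north bank.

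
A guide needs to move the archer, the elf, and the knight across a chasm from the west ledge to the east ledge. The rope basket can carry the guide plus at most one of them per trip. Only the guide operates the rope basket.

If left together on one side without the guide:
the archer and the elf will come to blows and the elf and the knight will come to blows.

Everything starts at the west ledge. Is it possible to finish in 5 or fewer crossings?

Counting alone: the guide can take at most 1 across per trip to the east ledge, so moving all 3 needs at least 3 loaded trips out, with a return between consecutive ones — at least 5 crossings.
The safety rule pushes this higher. Following every safe sequence of crossings, the most of the 3 that can be at the east ledge as the rope basket arrives there on crossing 5 is 2 — never all 3.
So the move cannot be finished within 5 crossings. (The shortest complete plan takes 7:)
1. Guide goes to the east ledge with the elf.
2. Guide goes back to the west ledge alone.
3. Guide goes to the east ledge with the archer.
4. Guide goes back to the west ledge with the elf.
5. Guide goes to the east ledge with the knight.
6. Guide goes back to the west ledge alone.
7. Guide goes to the east ledge with the elf.

No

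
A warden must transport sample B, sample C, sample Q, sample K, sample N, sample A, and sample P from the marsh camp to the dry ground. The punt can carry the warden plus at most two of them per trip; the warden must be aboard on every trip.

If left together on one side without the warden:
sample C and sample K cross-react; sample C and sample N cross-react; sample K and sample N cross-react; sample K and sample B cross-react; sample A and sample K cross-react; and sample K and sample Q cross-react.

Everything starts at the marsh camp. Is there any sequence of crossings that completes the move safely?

Yes

1. Warden goes to the dry ground with sample C and sample K.
2. Warden goes back to the marsh camp with sample C.
3. Warden goes to the dry ground with sample B and sample C.
4. Warden goes back to the marsh camp with sample K.
5. Warden goes to the dry ground with sample K and sample Q.
6. Warden goes back to the marsh camp with sample K.
7. Warden goes to the dry ground with sample A and sample K.
8. Warden goes back to the marsh camp with sample K.
9. Warden goes to the dry ground with sample K and sample P.
10. Warden goes back to the marsh camp with sample K.
11. Warden goes to the dry ground with sample K and sample N.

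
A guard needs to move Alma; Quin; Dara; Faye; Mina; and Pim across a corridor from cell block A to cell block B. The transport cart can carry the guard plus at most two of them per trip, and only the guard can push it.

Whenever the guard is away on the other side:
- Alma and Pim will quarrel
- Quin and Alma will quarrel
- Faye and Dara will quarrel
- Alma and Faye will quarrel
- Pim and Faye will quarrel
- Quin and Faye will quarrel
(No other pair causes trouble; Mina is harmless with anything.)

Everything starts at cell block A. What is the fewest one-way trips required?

Counting alone: the guard can take at most 2 across per trip to cell block B, so moving all 6 needs at least 3 loaded trips out, with a return between consecutive ones — at least 5 crossings.
The safety rule pushes this higher. Following every safe sequence of crossings, the most of the 6 that can be at cell block B as the transport cart arrives there on crossings 5, 7 is 4, 5 respectively — never all 6.
So no plan with fewer than 9 crossings exists, and this one achieves 9:
1. Guard goes to cell block B with Alma and Faye.  [cell block A: Dara, Mina, Pim, Quin | cell block B: Alma, Faye]
2. Guard goes back to cell block A with Alma.  [cell block A: Alma, Dara, Mina, Pim, Quin | cell block B: Faye]
3. Guard goes to cell block B with Alma and Dara.  [cell block A: Mina, Pim, Quin | cell block B: Alma, Dara, Faye]
4. Guard goes back to cell block A with Faye.  [cell block A: Faye, Mina, Pim, Quin | cell block B: Alma, Dara]
5. Guard goes to cell block B with Pim and Quin.  [cell block A: Faye, Mina | cell block B: Alma, Dara, Pim, Quin]
6. Guard goes back to cell block A with Alma.  [cell block A: Alma, Faye, Mina | cell block B: Dara, Pim, Quin]
7. Guard goes to cell block B with Alma and Mina.  [cell block A: Faye | cell block B: Alma, Dara, Mina, Pim, Quin]
8. Guard goes back to cell block A with Alma.  [cell block A: Alma, Faye | cell block B: Dara, Mina, Pim, Quin]
9. Guard goes to cell block B with Alma and Faye.  [cell block A: — | cell block B: Alma, Dara, Faye, Mina, Pim, Quin]

9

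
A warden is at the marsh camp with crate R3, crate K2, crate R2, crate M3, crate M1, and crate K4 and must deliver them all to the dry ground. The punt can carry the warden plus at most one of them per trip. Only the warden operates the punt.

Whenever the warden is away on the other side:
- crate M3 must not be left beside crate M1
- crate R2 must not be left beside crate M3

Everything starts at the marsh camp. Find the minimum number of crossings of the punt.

Counting alone: the warden can take at most 1 across per trip to the dry ground, so moving all 6 needs at least 6 loaded trips out, with a return between consecutive ones — at least 11 crossings.
The safety rule pushes this higher. Following every safe sequence of crossings, the most of the 6 that can be at the dry ground as the punt arrives there on crossing 11 is 5 — never all 6.
So no plan with fewer than 13 crossings exists, and this one achieves 13:
1. Warden goes to the dry ground with crate M3.
2. Warden goes back to the marsh camp alone.
3. Warden goes to the dry ground with crate R3.
4. Warden goes back to the marsh camp alone.
5. Warden goes to the dry ground with crate K2.
6. Warden goes back to the marsh camp alone.
7. Warden goes to the dry ground with crate R2.
8. Warden goes back to the marsh camp with crate M3.
9. Warden goes to the dry ground with crate M1.
10. Warden goes back to the marsh camp alone.
11. Warden goes to the dry ground with crate K4.
12. Warden goes back to the marsh camp alone.
13. Warden goes to the dry ground with crate M3.

13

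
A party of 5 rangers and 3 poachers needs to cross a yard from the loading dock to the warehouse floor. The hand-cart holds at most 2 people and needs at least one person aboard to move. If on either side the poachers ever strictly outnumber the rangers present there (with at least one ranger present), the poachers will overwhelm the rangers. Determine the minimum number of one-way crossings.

Counting alone: each trip to the warehouse floor takes at most 2 across and each return brings at least 1 back, so after t trips out (and t−1 returns) at most 2t − (t−1) of the 8 are across; that first reaches 8 at t = 7, so at least 13 crossings are needed.
The plan below uses exactly 13 crossings, so it is optimal:
1. 2 poachers → the warehouse floor.  (the loading dock: 5R 1P; the warehouse floor: 0R 2P)
2. 1 poacher ← the loading dock.  (the loading dock: 5R 2P; the warehouse floor: 0R 1P)
3. 2 poachers → the warehouse floor.  (the loading dock: 5R 0P; the warehouse floor: 0R 3P)
4. 1 poacher ← the loading dock.  (the loading dock: 5R 1P; the warehouse floor: 0R 2P)
5. 2 rangers → the warehouse floor.  (the loading dock: 3R 1P; the warehouse floor: 2R 2P)
6. 1 poacher ← the loading dock.  (the loading dock: 3R 2P; the warehouse floor: 2R 1P)
7. 1 ranger and 1 poacher → the warehouse floor.  (the loading dock: 2R 1P; the warehouse floor: 3R 2P)
8. 1 poacher ← the loading dock.  (the loading dock: 2R 2P; the warehouse floor: 3R 1P)
9. 2 poachers → the warehouse floor.  (the loading dock: 2R 0P; the warehouse floor: 3R 3P)
10. 1 poacher ← the loading dock.  (the loading dock: 2R 1P; the warehouse floor: 3R 2P)
11. 1 ranger and 1 poacher → the warehouse floor.  (the loading dock: 1R 0P; the warehouse floor: 4R 3P)
12. 1 poacher ← the loading dock.  (the loading dock: 1R 1P; the warehouse floor: 4R 2P)
13. 1 ranger and 1 poacher → the warehouse floor.  (the loading dock: 0R 0P; the warehouse floor: 5R 3P)

13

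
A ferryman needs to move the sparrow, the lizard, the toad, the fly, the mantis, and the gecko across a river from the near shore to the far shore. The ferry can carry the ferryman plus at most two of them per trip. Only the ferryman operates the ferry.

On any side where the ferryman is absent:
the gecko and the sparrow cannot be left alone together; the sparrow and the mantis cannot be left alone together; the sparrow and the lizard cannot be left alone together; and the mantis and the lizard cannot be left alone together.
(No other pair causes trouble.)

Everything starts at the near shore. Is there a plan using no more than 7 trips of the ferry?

Counting alone: the ferryman can take at most 2 across per trip to the far shore, so moving all 6 needs at least 3 loaded trips out, with a return between consecutive ones — at least 5 crossings.
The safety rule pushes this higher. Following every safe sequence of crossings, the most of the 6 that can be at the far shore as the ferry arrives there on crossings 5, 7 is 4, 5 respectively — never all 6.
So the move cannot be finished within 7 crossings. (The shortest complete plan takes 9:)
1. Ferryman goes to the far shore with the lizard and the sparrow.  [the near shore: the fly, the gecko, the mantis, the toad | the far shore: the lizard, the sparrow]
2. Ferryman goes back to the near shore with the sparrow.  [the near shore: the fly, the gecko, the mantis, the sparrow, the toad | the far shore: the lizard]
3. Ferryman goes to the far shore with the sparrow and the toad.  [the near shore: the fly, the gecko, the mantis | the far shore: the lizard, the sparrow, the toad]
4. Ferryman goes back to the near shore with the sparrow.  [the near shore: the fly, the gecko, the mantis, the sparrow | the far shore: the lizard, the toad]
5. Ferryman goes to the far shore with the fly and the sparrow.  [the near shore: the gecko, the mantis | the far shore: the fly, the lizard, the sparrow, the toad]
6. Ferryman goes back to the near shore with the sparrow.  [the near shore: the gecko, the mantis, the sparrow | the far shore: the fly, the lizard, the toad]
7. Ferryman goes to the far shore with the gecko and the sparrow.  [the near shore: the mantis | the far shore: the fly, the gecko, the lizard, the sparrow, the toad]
8. Ferryman goes back to the near shore with the sparrow.  [the near shore: the mantis, the sparrow | the far shore: the fly, the gecko, the lizard, the toad]
9. Ferryman goes to the far shore with the mantis and the sparrow.  [the near shore: — | the far shore: the fly, the gecko, the lizard, the mantis, the sparrow, the toad]

No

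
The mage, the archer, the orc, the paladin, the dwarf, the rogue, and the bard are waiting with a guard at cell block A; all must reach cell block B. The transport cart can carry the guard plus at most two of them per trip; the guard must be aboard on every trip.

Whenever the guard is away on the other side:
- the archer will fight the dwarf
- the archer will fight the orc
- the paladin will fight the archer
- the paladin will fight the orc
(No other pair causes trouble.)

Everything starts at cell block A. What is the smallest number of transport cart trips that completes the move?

11

Counting alone: the guard can take at most 2 across per trip to cell block B, so moving all 7 needs at least 4 loaded trips out, with a return between consecutive ones — at least 7 crossings.
The safety rule pushes this higher. Following every safe sequence of crossings, the most of the 7 that can be at cell block B as the transport cart arrives there on crossings 7, 9 is 5, 6 respectively — never all 7.
So no plan with fewer than 11 crossings exists, and this one achieves 11:
1. Guard goes to cell block B with the archer and the orc.  [cell block A: the bard, the dwarf, the mage, the paladin, the rogue | cell block B: the archer, the orc]
2. Guard goes back to cell block A with the archer.  [cell block A: the archer, the bard, the dwarf, the mage, the paladin, the rogue | cell block B: the orc]
3. Guard goes to cell block B with the archer and the mage.  [cell block A: the bard, the dwarf, the paladin, the rogue | cell block B: the archer, the mage, the orc]
4. Guard goes back to cell block A with the archer.  [cell block A: the archer, the bard, the dwarf, the paladin, the rogue | cell block B: the mage, the orc]
5. Guard goes to cell block B with the archer and the dwarf.  [cell block A: the bard, the paladin, the rogue | cell block B: the archer, the dwarf, the mage, the orc]
6. Guard goes back to cell block A with the archer.  [cell block A: the archer, the bard, the paladin, the rogue | cell block B: the dwarf, the mage, the orc]
7. Guard goes to cell block B with the archer and the rogue.  [cell block A: the bard, the paladin | cell block B: the archer, the dwarf, the mage, the orc, the rogue]
8. Guard goes back to cell block A with the archer.  [cell block A: the archer, the bard, the paladin | cell block B: the dwarf, the mage, the orc, the rogue]
9. Guard goes to cell block B with the archer and the bard.  [cell block A: the paladin | cell block B: the archer, the bard, the dwarf, the mage, the orc, the rogue]
10. Guard goes back to cell block A with the archer.  [cell block A: the archer, the paladin | cell block B: the bard, the dwarf, the mage, the orc, the rogue]
11. Guard goes to cell block B with the archer and the paladin.  [cell block A: — | cell block B: the archer, the bard, the dwarf, the mage, the orc, the paladin, the rogue]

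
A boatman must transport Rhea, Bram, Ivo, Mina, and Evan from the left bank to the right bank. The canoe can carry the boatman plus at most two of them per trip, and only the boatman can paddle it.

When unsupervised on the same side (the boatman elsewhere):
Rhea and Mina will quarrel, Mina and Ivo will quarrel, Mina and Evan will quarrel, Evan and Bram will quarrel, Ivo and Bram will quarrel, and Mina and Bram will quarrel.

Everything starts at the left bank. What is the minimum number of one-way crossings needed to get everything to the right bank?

7

Counting alone: the boatman can take at most 2 across per trip to the right bank, so moving all 5 needs at least 3 loaded trips out, with a return between consecutive ones — at least 5 crossings.
The safety rule pushes this higher. Following every safe sequence of crossings, the most of the 5 that can be at the right bank as the canoe arrives there on crossing 5 is 4 — never all 5.
So no plan with fewer than 7 crossings exists, and this one achieves 7:
1. Boatman goes to the right bank with Bram and Mina.  [the left bank: Evan, Ivo, Rhea | the right bank: Bram, Mina]
2. Boatman goes back to the left bank with Bram.  [the left bank: Bram, Evan, Ivo, Rhea | the right bank: Mina]
3. Boatman goes to the right bank with Bram and Rhea.  [the left bank: Evan, Ivo | the right bank: Bram, Mina, Rhea]
4. Boatman goes back to the left bank with Mina.  [the left bank: Evan, Ivo, Mina | the right bank: Bram, Rhea]
5. Boatman goes to the right bank with Evan and Ivo.  [the left bank: Mina | the right bank: Bram, Evan, Ivo, Rhea]
6. Boatman goes back to the left bank with Bram.  [the left bank: Bram, Mina | the right bank: Evan, Ivo, Rhea]
7. Boatman goes to the right bank with Bram and Mina.  [the left bank: — | the right bank: Bram, Evan, Ivo, Mina, Rhea]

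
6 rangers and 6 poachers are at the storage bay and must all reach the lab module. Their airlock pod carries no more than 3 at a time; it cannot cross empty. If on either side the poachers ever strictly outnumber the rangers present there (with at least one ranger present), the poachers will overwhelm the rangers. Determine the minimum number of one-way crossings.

Following every safe sequence of crossings from the start, the most of the 12 that can be at the lab module as the airlock pod arrives there on crossings 1, 3, 5 is 3, 5, 6 respectively; the best ever achieved is 6 of 12.
From crossing 7 on, no configuration arises that was not already reachable earlier: only 17 distinct safe configurations (who is on which side, and where the airlock pod is) can ever be reached, none of them has everyone across, and every continuation just revisits them. They are: 0 rangers + 0 poachers across (airlock pod back at the start); 0 rangers + 1 poacher across (airlock pod there); 0 rangers + 1 poacher across (airlock pod back at the start); 0 rangers + 2 poachers across (airlock pod there); 0 rangers + 2 poachers across (airlock pod back at the start); 0 rangers + 3 poachers across (airlock pod there); 0 rangers + 3 poachers across (airlock pod back at the start); 0 rangers + 4 poachers across (airlock pod there); 0 rangers + 4 poachers across (airlock pod back at the start); 0 rangers + 5 poachers across (airlock pod there); 0 rangers + 5 poachers across (airlock pod back at the start); 0 rangers + 6 poachers across (airlock pod there); 1 ranger + 1 poacher across (airlock pod there); 1 ranger + 1 poacher across (airlock pod back at the start); 2 rangers + 2 poachers across (airlock pod there); 2 rangers + 2 poachers across (airlock pod back at the start); 3 rangers + 3 poachers across (airlock pod there). So no valid plan exists.

impossible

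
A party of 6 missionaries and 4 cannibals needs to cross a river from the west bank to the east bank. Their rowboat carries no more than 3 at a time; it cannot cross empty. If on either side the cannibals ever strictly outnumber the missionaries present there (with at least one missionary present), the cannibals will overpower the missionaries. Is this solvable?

Yes

1. 2 cannibals → the east bank.  (the west bank: 6M 2C; the east bank: 0M 2C)
2. 1 cannibal ← the west bank.  (the west bank: 6M 3C; the east bank: 0M 1C)
3. 3 cannibals → the east bank.  (the west bank: 6M 0C; the east bank: 0M 4C)
4. 1 cannibal ← the west bank.  (the west bank: 6M 1C; the east bank: 0M 3C)
5. 3 missionaries → the east bank.  (the west bank: 3M 1C; the east bank: 3M 3C)
6. 1 cannibal ← the west bank.  (the west bank: 3M 2C; the east bank: 3M 2C)
7. 1 missionary and 2 cannibals → the east bank.  (the west bank: 2M 0C; the east bank: 4M 4C)
8. 1 cannibal ← the west bank.  (the west bank: 2M 1C; the east bank: 4M 3C)
9. 2 missionaries and 1 cannibal → the east bank.  (the west bank: 0M 0C; the east bank: 6M 4C)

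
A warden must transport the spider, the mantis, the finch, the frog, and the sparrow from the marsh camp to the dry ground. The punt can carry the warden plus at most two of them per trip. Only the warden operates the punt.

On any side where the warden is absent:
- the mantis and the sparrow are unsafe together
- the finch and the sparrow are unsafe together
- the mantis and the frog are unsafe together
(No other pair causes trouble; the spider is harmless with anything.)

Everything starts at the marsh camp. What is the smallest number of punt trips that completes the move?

Counting alone: the warden can take at most 2 across per trip to the dry ground, so moving all 5 needs at least 3 loaded trips out, with a return between consecutive ones — at least 5 crossings.
The plan below uses exactly 5 crossings, so it is optimal:
1. Warden goes to the dry ground with the finch and the mantis.  [the marsh camp: the frog, the sparrow, the spider | the dry ground: the finch, the mantis]
2. Warden goes back to the marsh camp alone.  [the marsh camp: the frog, the sparrow, the spider | the dry ground: the finch, the mantis]
3. Warden goes to the dry ground with the spider.  [the marsh camp: the frog, the sparrow | the dry ground: the finch, the mantis, the spider]
4. Warden goes back to the marsh camp alone.  [the marsh camp: the frog, the sparrow | the dry ground: the finch, the mantis, the spider]
5. Warden goes to the dry ground with the frog and the sparrow.  [the marsh camp: — | the dry ground: the finch, the frog, the mantis, the sparrow, the spider]

5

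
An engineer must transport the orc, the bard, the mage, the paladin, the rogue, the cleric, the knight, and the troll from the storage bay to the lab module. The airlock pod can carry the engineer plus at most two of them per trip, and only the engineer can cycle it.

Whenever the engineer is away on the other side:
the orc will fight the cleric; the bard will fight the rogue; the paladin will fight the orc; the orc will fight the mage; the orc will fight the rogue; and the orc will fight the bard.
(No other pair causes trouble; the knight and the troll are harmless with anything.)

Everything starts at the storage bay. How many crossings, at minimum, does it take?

13

Counting alone: the engineer can take at most 2 across per trip to the lab module, so moving all 8 needs at least 4 loaded trips out, with a return between consecutive ones — at least 7 crossings.
The safety rule pushes this higher. Following every safe sequence of crossings, the most of the 8 that can be at the lab module as the airlock pod arrives there on crossings 7, 9, 11 is 5, 6, 7 respectively — never all 8.
So no plan with fewer than 13 crossings exists, and this one achieves 13:
1. Engineer goes to the lab module with the bard and the orc.  [the storage bay: the cleric, the knight, the mage, the paladin, the rogue, the troll | the lab module: the bard, the orc]
2. Engineer goes back to the storage bay with the orc.  [the storage bay: the cleric, the knight, the mage, the orc, the paladin, the rogue, the troll | the lab module: the bard]
3. Engineer goes to the lab module with the mage and the orc.  [the storage bay: the cleric, the knight, the paladin, the rogue, the troll | the lab module: the bard, the mage, the orc]
4. Engineer goes back to the storage bay with the orc.  [the storage bay: the cleric, the knight, the orc, the paladin, the rogue, the troll | the lab module: the bard, the mage]
5. Engineer goes to the lab module with the orc and the paladin.  [the storage bay: the cleric, the knight, the rogue, the troll | the lab module: the bard, the mage, the orc, the paladin]
6. Engineer goes back to the storage bay with the orc.  [the storage bay: the cleric, the knight, the orc, the rogue, the troll | the lab module: the bard, the mage, the paladin]
7. Engineer goes to the lab module with the cleric and the orc.  [the storage bay: the knight, the rogue, the troll | the lab module: the bard, the cleric, the mage, the orc, the paladin]
8. Engineer goes back to the storage bay with the orc.  [the storage bay: the knight, the orc, the rogue, the troll | the lab module: the bard, the cleric, the mage, the paladin]
9. Engineer goes to the lab module with the knight and the orc.  [the storage bay: the rogue, the troll | the lab module: the bard, the cleric, the knight, the mage, the orc, the paladin]
10. Engineer goes back to the storage bay with the orc.  [the storage bay: the orc, the rogue, the troll | the lab module: the bard, the cleric, the knight, the mage, the paladin]
11. Engineer goes to the lab module with the orc and the troll.  [the storage bay: the rogue | the lab module: the bard, the cleric, the knight, the mage, the orc, the paladin, the troll]
12. Engineer goes back to the storage bay with the orc.  [the storage bay: the orc, the rogue | the lab module: the bard, the cleric, the knight, the mage, the paladin, the troll]
13. Engineer goes to the lab module with the orc and the rogue.  [the storage bay: — | the lab module: the bard, the cleric, the knight, the mage, the orc, the paladin, the rogue, the troll]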